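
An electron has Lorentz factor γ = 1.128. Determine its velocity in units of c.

From γ = 1/√(1 - v²/c²):
1/γ² = 1/1.128² = 0.7859
v²/c² = 1 - 0.7859 = 0.2141
v/c = √(0.2141) = 0.4627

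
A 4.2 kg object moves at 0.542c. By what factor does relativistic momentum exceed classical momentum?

p_rel = γmv, p_class = mv
Ratio = γ = 1/√(1 - 0.542²) = 1.190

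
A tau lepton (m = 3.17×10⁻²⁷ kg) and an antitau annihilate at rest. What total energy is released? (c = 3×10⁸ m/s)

Both particles have the same rest mass, so total mass = 2m
E = 2m·c² = 2 × 3.17×10⁻²⁷ × (3×10⁸)²
= 2 × 3.17×10⁻²⁷ × 9×10¹⁶
= 5.706×10⁻¹⁰ J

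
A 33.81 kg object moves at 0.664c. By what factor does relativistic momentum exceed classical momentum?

p_rel = γmv, p_class = mv
Ratio = γ = 1/√(1 - 0.664²) = 1.337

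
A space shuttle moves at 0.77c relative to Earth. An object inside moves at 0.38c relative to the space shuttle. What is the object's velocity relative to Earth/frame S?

u = (u' + v)/(1 + u'v/c²)
Numerator: 0.38 + 0.77 = 1.15
Denominator: 1 + 0.2926 = 1.2926
u = 1.15/1.2926 = 0.8897c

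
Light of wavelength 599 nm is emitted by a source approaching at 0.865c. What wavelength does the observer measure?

β = 0.865
Wavelength Doppler factor = √(0.135/1.865) = √(0.07239) = 0.26905
λ_obs = 599 × 0.26905 = 161.2 nm (blueshift)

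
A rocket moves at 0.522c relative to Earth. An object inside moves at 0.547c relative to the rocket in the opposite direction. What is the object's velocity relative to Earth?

Object's velocity in rocket frame is u' = -0.547c
u = (u' + v)/(1 + u'v/c²) = (v - 0.547)/(1 - 0.547·v/c²)
Numerator: 0.522 - 0.547 = -0.025
Denominator: 1 - 0.285534 = 0.714466
u = -0.025/0.714466 = -0.03499c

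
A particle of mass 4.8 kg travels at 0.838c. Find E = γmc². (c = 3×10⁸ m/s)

γ = 1/√(1 - 0.838²) = 1.8326
mc² = 4.8 × (3×10⁸)² = 4.320×10¹⁷ J
E = γmc² = 1.8326 × 4.320×10¹⁷ = 7.917×10¹⁷ J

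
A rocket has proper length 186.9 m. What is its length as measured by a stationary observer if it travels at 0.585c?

Proper length L₀ = 186.9 m
γ = 1/√(1 - 0.585²) = 1.233
L = L₀/γ = 186.9/1.233 = 151.6 m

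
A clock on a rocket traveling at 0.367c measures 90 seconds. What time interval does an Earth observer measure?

Proper time Δt₀ = 90 seconds
γ = 1/√(1 - 0.367²) = 1.075
Δt = γΔt₀ = 1.075 × 90 = 96.75 seconds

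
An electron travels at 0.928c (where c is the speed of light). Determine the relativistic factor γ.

v/c = 0.928, so (v/c)² = 0.861184
1 - (v/c)² = 0.138816
γ = 1/√(0.138816) = 2.684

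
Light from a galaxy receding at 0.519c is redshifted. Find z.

β = 0.519
(1+β)/(1-β) = 1.519/0.481 = 3.158
√(3.158) = 1.7771
z = 1.7771 - 1 = 0.7771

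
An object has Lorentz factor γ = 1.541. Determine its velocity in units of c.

From γ = 1/√(1 - v²/c²):
1/γ² = 1/1.541² = 0.42111
v²/c² = 1 - 0.42111 = 0.57889
v/c = √(0.57889) = 0.7608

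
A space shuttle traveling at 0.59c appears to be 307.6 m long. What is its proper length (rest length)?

Contracted length L = 307.6 m
γ = 1/√(1 - 0.59²) = 1.2385
L₀ = γL = 1.2385 × 307.6 = 381.0 m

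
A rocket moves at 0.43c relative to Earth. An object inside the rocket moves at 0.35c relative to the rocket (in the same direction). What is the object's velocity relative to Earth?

u = (u' + v)/(1 + u'v/c²)
Numerator: 0.35 + 0.43 = 0.78
Denominator: 1 + 0.1505 = 1.1505
u = 0.78/1.1505 = 0.6780c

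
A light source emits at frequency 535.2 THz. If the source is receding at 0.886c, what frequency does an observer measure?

β = v/c = 0.886
(1-β)/(1+β) = 0.114/1.886 = 0.06045
Doppler factor = √(0.06045) = 0.2459
f_obs = 535.2 × 0.2459 = 131.6 THz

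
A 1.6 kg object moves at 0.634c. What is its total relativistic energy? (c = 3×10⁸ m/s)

γ = 1/√(1 - 0.634²) = 1.293
mc² = 1.6 × (3×10⁸)² = 1.440×10¹⁷ J
E = γmc² = 1.293 × 1.440×10¹⁷ = 1.862×10¹⁷ J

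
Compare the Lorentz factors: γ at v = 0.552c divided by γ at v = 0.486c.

γ₁ = 1/√(1 - 0.552²) = 1.199
γ₂ = 1/√(1 - 0.486²) = 1.144
γ₁/γ₂ = 1.199/1.144 = 1.048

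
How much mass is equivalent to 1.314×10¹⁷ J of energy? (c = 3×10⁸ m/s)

From E = mc², we get m = E/c²
c² = (3×10⁸)² = 9×10¹⁶ m²/s²
m = 1.314×10¹⁷ / 9×10¹⁶ = 1.460 kg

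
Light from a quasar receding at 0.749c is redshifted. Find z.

β = 0.749
(1+β)/(1-β) = 1.749/0.251 = 6.968
√(6.968) = 2.640
z = 2.640 - 1 = 1.640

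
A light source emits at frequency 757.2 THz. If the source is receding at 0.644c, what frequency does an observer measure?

β = v/c = 0.644
(1-β)/(1+β) = 0.356/1.644 = 0.216545
Doppler factor = √(0.216545) = 0.46534
f_obs = 757.2 × 0.46534 = 352.4 THz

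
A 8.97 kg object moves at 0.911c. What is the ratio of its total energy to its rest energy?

E = γmc², E₀ = mc²
E/E₀ = γ = 1/√(1 - 0.911²) = 2.425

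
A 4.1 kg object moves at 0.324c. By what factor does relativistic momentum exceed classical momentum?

p_rel = γmv, p_class = mv
Ratio = γ = 1/√(1 - 0.324²) = 1.057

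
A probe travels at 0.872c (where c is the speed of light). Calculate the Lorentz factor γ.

v/c = 0.872, so (v/c)² = 0.760384
1 - (v/c)² = 0.239616
γ = 1/√(0.239616) = 2.043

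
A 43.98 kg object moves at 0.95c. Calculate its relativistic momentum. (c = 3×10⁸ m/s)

γ = 1/√(1 - 0.95²) = 3.2026
v = 0.95 × 3×10⁸ = 2.850×10⁸ m/s
p = γmv = 3.2026 × 43.98 × 2.850×10⁸ = 4.014×10¹⁰ kg·m/s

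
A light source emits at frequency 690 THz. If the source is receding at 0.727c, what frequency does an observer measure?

β = v/c = 0.727
(1-β)/(1+β) = 0.273/1.727 = 0.1581
Doppler factor = √(0.1581) = 0.3976
f_obs = 690 × 0.3976 = 274.3 THz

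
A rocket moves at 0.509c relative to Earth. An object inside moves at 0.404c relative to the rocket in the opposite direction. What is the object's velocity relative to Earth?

Object's velocity in rocket frame is u' = -0.404c
u = (u' + v)/(1 + u'v/c²) = (v - 0.404)/(1 - 0.404·v/c²)
Numerator: 0.509 - 0.404 = 0.105
Denominator: 1 - 0.205636 = 0.794364
u = 0.105/0.794364 = 0.1322c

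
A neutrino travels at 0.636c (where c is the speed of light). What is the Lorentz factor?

v/c = 0.636, so (v/c)² = 0.404496
1 - (v/c)² = 0.595504
γ = 1/√(0.595504) = 1.296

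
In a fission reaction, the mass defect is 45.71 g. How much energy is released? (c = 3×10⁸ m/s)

Convert mass defect: Δm = 45.71 g = 0.04571 kg
E = Δm·c² = 0.04571 × (3×10⁸)²
= 0.04571 × 9×10¹⁶ = 4.114×10¹⁵ J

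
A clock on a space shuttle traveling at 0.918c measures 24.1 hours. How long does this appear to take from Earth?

Proper time Δt₀ = 24.1 hours
γ = 1/√(1 - 0.918²) = 2.5216
Δt = γΔt₀ = 2.5216 × 24.1 = 60.77 hours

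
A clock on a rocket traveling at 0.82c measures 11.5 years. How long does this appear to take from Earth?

Proper time Δt₀ = 11.5 years
γ = 1/√(1 - 0.82²) = 1.747
Δt = γΔt₀ = 1.747 × 11.5 = 20.09 years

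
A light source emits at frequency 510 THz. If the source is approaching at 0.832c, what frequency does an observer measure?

β = v/c = 0.832
(1+β)/(1-β) = 1.832/0.168 = 10.90
Doppler factor = √(10.90) = 3.302
f_obs = 510 × 3.302 = 1684 THz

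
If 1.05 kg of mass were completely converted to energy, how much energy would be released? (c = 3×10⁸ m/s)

Using E = mc²:
c² = (3×10⁸)² = 9×10¹⁶ m²/s²
E = 1.05 × 9×10¹⁶ = 9.450×10¹⁶ J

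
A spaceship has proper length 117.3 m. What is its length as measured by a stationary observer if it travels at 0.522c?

Proper length L₀ = 117.3 m
γ = 1/√(1 - 0.522²) = 1.172
L = L₀/γ = 117.3/1.172 = 100.1 m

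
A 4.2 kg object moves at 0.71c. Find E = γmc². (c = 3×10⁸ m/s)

γ = 1/√(1 - 0.71²) = 1.420
mc² = 4.2 × (3×10⁸)² = 3.780×10¹⁷ J
E = γmc² = 1.420 × 3.780×10¹⁷ = 5.368×10¹⁷ J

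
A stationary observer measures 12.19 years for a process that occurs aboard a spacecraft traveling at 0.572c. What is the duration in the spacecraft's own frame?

Dilated time Δt = 12.19 years
γ = 1/√(1 - 0.572²) = 1.2191
Δt₀ = Δt/γ = 12.19/1.2191 = 9.999 years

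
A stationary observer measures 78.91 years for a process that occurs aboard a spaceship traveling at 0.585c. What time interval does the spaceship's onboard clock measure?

Dilated time Δt = 78.91 years
γ = 1/√(1 - 0.585²) = 1.233
Δt₀ = Δt/γ = 78.91/1.233 = 64.00 years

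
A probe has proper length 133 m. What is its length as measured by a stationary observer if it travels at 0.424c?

Proper length L₀ = 133 m
γ = 1/√(1 - 0.424²) = 1.104
L = L₀/γ = 133/1.104 = 120.5 m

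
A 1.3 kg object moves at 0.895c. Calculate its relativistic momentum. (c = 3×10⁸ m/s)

γ = 1/√(1 - 0.895²) = 2.2418
v = 0.895 × 3×10⁸ = 2.685×10⁸ m/s
p = γmv = 2.2418 × 1.3 × 2.685×10⁸ = 7.825×10⁸ kg·m/s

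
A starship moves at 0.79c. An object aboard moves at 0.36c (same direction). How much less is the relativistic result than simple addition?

Classical: u' + v = 0.36 + 0.79 = 1.15c
Relativistic: u = (0.36 + 0.79)/(1 + 0.2844) = 1.15/1.2844 = 0.8954c
Difference: 1.15 - 0.8954 = 0.2546c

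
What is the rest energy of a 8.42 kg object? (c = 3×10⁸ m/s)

c² = (3×10⁸)² = 9.000×10¹⁶ m²/s²
E₀ = mc² = 8.42 × 9.000×10¹⁶ = 7.578×10¹⁷ J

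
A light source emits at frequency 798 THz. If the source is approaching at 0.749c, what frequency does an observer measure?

β = v/c = 0.749
(1+β)/(1-β) = 1.749/0.251 = 6.968
Doppler factor = √(6.968) = 2.6397
f_obs = 798 × 2.6397 = 2106 THz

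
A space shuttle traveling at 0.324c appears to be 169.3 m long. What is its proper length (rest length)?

Contracted length L = 169.3 m
γ = 1/√(1 - 0.324²) = 1.057
L₀ = γL = 1.057 × 169.3 = 179.0 m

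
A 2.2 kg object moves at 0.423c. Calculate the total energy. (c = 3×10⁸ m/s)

γ = 1/√(1 - 0.423²) = 1.1036
mc² = 2.2 × (3×10⁸)² = 1.980×10¹⁷ J
E = γmc² = 1.1036 × 1.980×10¹⁷ = 2.185×10¹⁷ J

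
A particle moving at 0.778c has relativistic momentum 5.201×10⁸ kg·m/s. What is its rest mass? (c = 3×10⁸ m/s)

γ = 1/√(1 - 0.778²) = 1.592
v = 0.778 × 3×10⁸ = 2.334×10⁸ m/s
m = p/(γv) = 5.201×10⁸/(1.592 × 2.334×10⁸) = 1.400 kg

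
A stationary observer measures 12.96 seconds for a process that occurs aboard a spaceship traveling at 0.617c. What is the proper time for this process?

Dilated time Δt = 12.96 seconds
γ = 1/√(1 - 0.617²) = 1.271
Δt₀ = Δt/γ = 12.96/1.271 = 10.20 seconds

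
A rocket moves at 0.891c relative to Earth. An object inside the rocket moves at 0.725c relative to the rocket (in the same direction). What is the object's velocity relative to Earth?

u = (u' + v)/(1 + u'v/c²)
Numerator: 0.725 + 0.891 = 1.616
Denominator: 1 + 0.645975 = 1.645975
u = 1.616/1.645975 = 0.9818c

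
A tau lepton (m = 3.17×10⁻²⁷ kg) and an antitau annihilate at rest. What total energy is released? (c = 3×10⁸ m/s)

Both particles have the same rest mass, so total mass = 2m
E = 2m·c² = 2 × 3.17×10⁻²⁷ × (3×10⁸)²
= 2 × 3.17×10⁻²⁷ × 9×10¹⁶
= 5.706×10⁻¹⁰ J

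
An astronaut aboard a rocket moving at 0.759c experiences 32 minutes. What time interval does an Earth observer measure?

Proper time Δt₀ = 32 minutes
γ = 1/√(1 - 0.759²) = 1.536
Δt = γΔt₀ = 1.536 × 32 = 49.15 minutes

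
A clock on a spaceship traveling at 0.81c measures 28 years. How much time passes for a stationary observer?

Proper time Δt₀ = 28 years
γ = 1/√(1 - 0.81²) = 1.7052
Δt = γΔt₀ = 1.7052 × 28 = 47.75 years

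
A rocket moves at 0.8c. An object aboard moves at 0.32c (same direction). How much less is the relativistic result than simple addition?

Classical: u' + v = 0.32 + 0.8 = 1.12c
Relativistic: u = (0.32 + 0.8)/(1 + 0.256) = 1.12/1.256 = 0.8917c
Difference: 1.12 - 0.8917 = 0.2283c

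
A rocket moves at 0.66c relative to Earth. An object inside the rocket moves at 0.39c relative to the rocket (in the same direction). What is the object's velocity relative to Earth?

u = (u' + v)/(1 + u'v/c²)
Numerator: 0.39 + 0.66 = 1.05
Denominator: 1 + 0.2574 = 1.2574
u = 1.05/1.2574 = 0.8351c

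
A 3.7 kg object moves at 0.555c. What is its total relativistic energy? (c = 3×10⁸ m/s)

γ = 1/√(1 - 0.555²) = 1.202
mc² = 3.7 × (3×10⁸)² = 3.330×10¹⁷ J
E = γmc² = 1.202 × 3.330×10¹⁷ = 4.003×10¹⁷ J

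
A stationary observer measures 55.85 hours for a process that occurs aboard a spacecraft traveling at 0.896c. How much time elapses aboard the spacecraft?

Dilated time Δt = 55.85 hours
γ = 1/√(1 - 0.896²) = 2.252
Δt₀ = Δt/γ = 55.85/2.252 = 24.80 hours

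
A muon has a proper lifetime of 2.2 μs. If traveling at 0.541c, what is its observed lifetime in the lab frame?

Proper lifetime τ₀ = 2.2 μs
γ = 1/√(1 - 0.541²) = 1.189
τ = γτ₀ = 1.189 × 2.2 μs = 2.616 μs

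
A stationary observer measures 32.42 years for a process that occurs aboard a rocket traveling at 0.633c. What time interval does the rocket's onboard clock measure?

Dilated time Δt = 32.42 years
γ = 1/√(1 - 0.633²) = 1.2917
Δt₀ = Δt/γ = 32.42/1.2917 = 25.10 years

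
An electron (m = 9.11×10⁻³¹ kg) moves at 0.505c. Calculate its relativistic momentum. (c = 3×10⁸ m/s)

γ = 1/√(1 - 0.505²) = 1.1586
v = 0.505 × 3×10⁸ = 1.515×10⁸ m/s
p = γmv = 1.1586 × 9.11×10⁻³¹ × 1.515×10⁸ = 1.599×10⁻²² kg·m/s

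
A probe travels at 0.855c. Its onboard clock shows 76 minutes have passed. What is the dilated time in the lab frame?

Proper time Δt₀ = 76 minutes
γ = 1/√(1 - 0.855²) = 1.928
Δt = γΔt₀ = 1.928 × 76 = 146.5 minutes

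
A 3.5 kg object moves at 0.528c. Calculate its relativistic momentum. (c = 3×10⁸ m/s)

γ = 1/√(1 - 0.528²) = 1.1775
v = 0.528 × 3×10⁸ = 1.584×10⁸ m/s
p = γmv = 1.1775 × 3.5 × 1.584×10⁸ = 6.528×10⁸ kg·m/s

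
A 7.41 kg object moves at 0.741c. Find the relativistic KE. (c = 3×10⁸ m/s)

γ = 1/√(1 - 0.741²) = 1.4892
γ - 1 = 0.4892
KE = (γ-1)mc² = 0.4892 × 7.41 × (3×10⁸)² = 3.262×10¹⁷ J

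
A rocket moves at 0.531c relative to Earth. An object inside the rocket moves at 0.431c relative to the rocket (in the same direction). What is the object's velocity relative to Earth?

u = (u' + v)/(1 + u'v/c²)
Numerator: 0.431 + 0.531 = 0.962
Denominator: 1 + 0.228861 = 1.228861
u = 0.962/1.228861 = 0.7828c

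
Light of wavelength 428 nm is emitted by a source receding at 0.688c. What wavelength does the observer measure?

β = 0.688
Wavelength Doppler factor = √(1.688/0.312) = √(5.410) = 2.326
λ_obs = 428 × 2.326 = 995.5 nm (redshift)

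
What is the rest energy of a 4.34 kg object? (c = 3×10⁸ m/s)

c² = (3×10⁸)² = 9.000×10¹⁶ m²/s²
E₀ = mc² = 4.34 × 9.000×10¹⁶ = 3.906×10¹⁷ J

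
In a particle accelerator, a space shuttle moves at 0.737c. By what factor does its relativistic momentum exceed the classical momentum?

p_rel = γmv, p_class = mv
Ratio = γ = 1/√(1 - 0.737²)
= 1/√(0.456831) = 1.480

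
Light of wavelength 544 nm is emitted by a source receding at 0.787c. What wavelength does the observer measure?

β = 0.787
Wavelength Doppler factor = √(1.787/0.213) = √(8.390) = 2.8965
λ_obs = 544 × 2.8965 = 1576 nm (redshift)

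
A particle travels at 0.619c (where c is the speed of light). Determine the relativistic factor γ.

v/c = 0.619, so (v/c)² = 0.383161
1 - (v/c)² = 0.616839
γ = 1/√(0.616839) = 1.273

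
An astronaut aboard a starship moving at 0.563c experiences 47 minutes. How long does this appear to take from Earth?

Proper time Δt₀ = 47 minutes
γ = 1/√(1 - 0.563²) = 1.210
Δt = γΔt₀ = 1.210 × 47 = 56.87 minutes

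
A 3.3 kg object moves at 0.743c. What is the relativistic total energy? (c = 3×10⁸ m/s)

γ = 1/√(1 - 0.743²) = 1.49412
mc² = 3.3 × (3×10⁸)² = 2.970×10¹⁷ J
E = γmc² = 1.49412 × 2.970×10¹⁷ = 4.438×10¹⁷ J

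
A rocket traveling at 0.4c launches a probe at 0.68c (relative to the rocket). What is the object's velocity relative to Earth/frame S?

u = (u' + v)/(1 + u'v/c²)
Numerator: 0.68 + 0.4 = 1.08
Denominator: 1 + 0.272 = 1.272
u = 1.08/1.272 = 0.8491c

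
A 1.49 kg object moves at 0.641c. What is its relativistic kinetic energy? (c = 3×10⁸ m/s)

γ = 1/√(1 - 0.641²) = 1.30286
γ - 1 = 0.30286
KE = (γ-1)mc² = 0.30286 × 1.49 × (3×10⁸)² = 4.061×10¹⁶ J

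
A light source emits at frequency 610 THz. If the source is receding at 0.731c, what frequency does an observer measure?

β = v/c = 0.731
(1-β)/(1+β) = 0.269/1.731 = 0.1554
Doppler factor = √(0.1554) = 0.3942
f_obs = 610 × 0.3942 = 240.5 THz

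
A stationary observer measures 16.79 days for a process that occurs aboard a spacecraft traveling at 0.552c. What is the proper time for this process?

Dilated time Δt = 16.79 days
γ = 1/√(1 - 0.552²) = 1.199
Δt₀ = Δt/γ = 16.79/1.199 = 14.00 days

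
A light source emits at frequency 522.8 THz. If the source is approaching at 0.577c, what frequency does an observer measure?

β = v/c = 0.577
(1+β)/(1-β) = 1.577/0.423 = 3.728
Doppler factor = √(3.728) = 1.9308
f_obs = 522.8 × 1.9308 = 1009 THz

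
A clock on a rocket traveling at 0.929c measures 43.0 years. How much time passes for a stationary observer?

Proper time Δt₀ = 43.0 years
γ = 1/√(1 - 0.929²) = 2.702
Δt = γΔt₀ = 2.702 × 43.0 = 116.2 years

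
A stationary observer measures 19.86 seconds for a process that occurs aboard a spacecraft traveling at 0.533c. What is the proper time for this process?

Dilated time Δt = 19.86 seconds
γ = 1/√(1 - 0.533²) = 1.182
Δt₀ = Δt/γ = 19.86/1.182 = 16.80 seconds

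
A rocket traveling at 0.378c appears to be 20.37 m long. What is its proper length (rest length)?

Contracted length L = 20.37 m
γ = 1/√(1 - 0.378²) = 1.080
L₀ = γL = 1.080 × 20.37 = 22.00 m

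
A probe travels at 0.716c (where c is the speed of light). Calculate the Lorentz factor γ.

v/c = 0.716, so (v/c)² = 0.512656
1 - (v/c)² = 0.487344
γ = 1/√(0.487344) = 1.432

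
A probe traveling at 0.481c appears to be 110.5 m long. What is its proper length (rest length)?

Contracted length L = 110.5 m
γ = 1/√(1 - 0.481²) = 1.1406
L₀ = γL = 1.1406 × 110.5 = 126.0 m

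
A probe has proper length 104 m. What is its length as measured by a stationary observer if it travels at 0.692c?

Proper length L₀ = 104 m
γ = 1/√(1 - 0.692²) = 1.3852
L = L₀/γ = 104/1.3852 = 75.08 m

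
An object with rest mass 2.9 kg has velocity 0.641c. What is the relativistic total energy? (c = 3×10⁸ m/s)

γ = 1/√(1 - 0.641²) = 1.30286
mc² = 2.9 × (3×10⁸)² = 2.610×10¹⁷ J
E = γmc² = 1.30286 × 2.610×10¹⁷ = 3.400×10¹⁷ J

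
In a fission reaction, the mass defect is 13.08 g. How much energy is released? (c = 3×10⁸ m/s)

Convert mass defect: Δm = 13.08 g = 0.01308 kg
E = Δm·c² = 0.01308 × (3×10⁸)²
= 0.01308 × 9×10¹⁶ = 1.177×10¹⁵ J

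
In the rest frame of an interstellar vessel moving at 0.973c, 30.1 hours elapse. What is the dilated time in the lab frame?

Proper time Δt₀ = 30.1 hours
γ = 1/√(1 - 0.973²) = 4.333
Δt = γΔt₀ = 4.333 × 30.1 = 130.4 hours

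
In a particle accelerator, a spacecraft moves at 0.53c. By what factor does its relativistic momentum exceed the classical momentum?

p_rel = γmv, p_class = mv
Ratio = γ = 1/√(1 - 0.53²)
= 1/√(0.7191) = 1.179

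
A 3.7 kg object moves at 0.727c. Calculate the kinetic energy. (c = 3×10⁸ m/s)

γ = 1/√(1 - 0.727²) = 1.4564
γ - 1 = 0.4564
KE = (γ-1)mc² = 0.4564 × 3.7 × (3×10⁸)² = 1.520×10¹⁷ J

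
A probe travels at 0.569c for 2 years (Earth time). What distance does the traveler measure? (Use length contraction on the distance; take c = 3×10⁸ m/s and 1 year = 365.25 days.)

Earth distance: d = v × t = 0.569c × 2 yr = 1.0774×10¹⁶ m
γ = 1.2160
d' = d/γ = 1.0774×10¹⁶/1.2160 = 8.860×10¹⁵ m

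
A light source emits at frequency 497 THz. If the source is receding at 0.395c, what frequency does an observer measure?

β = v/c = 0.395
(1-β)/(1+β) = 0.605/1.395 = 0.4337
Doppler factor = √(0.4337) = 0.6586
f_obs = 497 × 0.6586 = 327.3 THz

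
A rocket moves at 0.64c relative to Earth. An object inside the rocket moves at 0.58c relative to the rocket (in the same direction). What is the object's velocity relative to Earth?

u = (u' + v)/(1 + u'v/c²)
Numerator: 0.58 + 0.64 = 1.22
Denominator: 1 + 0.3712 = 1.3712
u = 1.22/1.3712 = 0.8897c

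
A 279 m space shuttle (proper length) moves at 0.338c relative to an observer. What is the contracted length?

Proper length L₀ = 279 m
γ = 1/√(1 - 0.338²) = 1.0625
L = L₀/γ = 279/1.0625 = 262.6 m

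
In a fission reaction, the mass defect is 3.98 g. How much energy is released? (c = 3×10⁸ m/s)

Convert mass defect: Δm = 3.98 g = 0.00398 kg
E = Δm·c² = 0.00398 × (3×10⁸)²
= 0.00398 × 9×10¹⁶ = 3.582×10¹⁴ J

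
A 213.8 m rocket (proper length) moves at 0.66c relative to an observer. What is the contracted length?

Proper length L₀ = 213.8 m
γ = 1/√(1 - 0.66²) = 1.331
L = L₀/γ = 213.8/1.331 = 160.6 m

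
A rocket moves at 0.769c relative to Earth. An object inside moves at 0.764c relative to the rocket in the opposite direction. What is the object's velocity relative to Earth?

Object's velocity in rocket frame is u' = -0.764c
u = (u' + v)/(1 + u'v/c²) = (v - 0.764)/(1 - 0.764·v/c²)
Numerator: 0.769 - 0.764 = 0.005
Denominator: 1 - 0.587516 = 0.412484
u = 0.005/0.412484 = 0.01212c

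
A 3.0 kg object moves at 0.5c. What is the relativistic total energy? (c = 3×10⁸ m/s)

γ = 1/√(1 - 0.5²) = 1.1547
mc² = 3.0 × (3×10⁸)² = 2.700×10¹⁷ J
E = γmc² = 1.1547 × 2.700×10¹⁷ = 3.118×10¹⁷ J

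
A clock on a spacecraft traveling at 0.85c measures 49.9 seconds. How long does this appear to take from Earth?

Proper time Δt₀ = 49.9 seconds
γ = 1/√(1 - 0.85²) = 1.8983
Δt = γΔt₀ = 1.8983 × 49.9 = 94.73 seconds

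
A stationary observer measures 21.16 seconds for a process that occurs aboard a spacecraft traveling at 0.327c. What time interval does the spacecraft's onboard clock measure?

Dilated time Δt = 21.16 seconds
γ = 1/√(1 - 0.327²) = 1.058
Δt₀ = Δt/γ = 21.16/1.058 = 20.00 seconds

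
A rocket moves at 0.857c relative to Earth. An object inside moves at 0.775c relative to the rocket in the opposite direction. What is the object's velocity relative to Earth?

Object's velocity in rocket frame is u' = -0.775c
u = (u' + v)/(1 + u'v/c²) = (v - 0.775)/(1 - 0.775·v/c²)
Numerator: 0.857 - 0.775 = 0.082
Denominator: 1 - 0.664175 = 0.335825
u = 0.082/0.335825 = 0.2442c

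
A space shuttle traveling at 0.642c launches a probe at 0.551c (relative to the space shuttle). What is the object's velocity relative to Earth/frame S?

u = (u' + v)/(1 + u'v/c²)
Numerator: 0.551 + 0.642 = 1.193
Denominator: 1 + 0.353742 = 1.353742
u = 1.193/1.353742 = 0.8813c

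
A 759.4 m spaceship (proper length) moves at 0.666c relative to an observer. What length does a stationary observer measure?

Proper length L₀ = 759.4 m
γ = 1/√(1 - 0.666²) = 1.3406
L = L₀/γ = 759.4/1.3406 = 566.5 m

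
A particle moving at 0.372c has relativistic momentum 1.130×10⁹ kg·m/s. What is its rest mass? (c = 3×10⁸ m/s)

γ = 1/√(1 - 0.372²) = 1.0773
v = 0.372 × 3×10⁸ = 1.116×10⁸ m/s
m = p/(γv) = 1.130×10⁹/(1.0773 × 1.116×10⁸) = 9.399 kg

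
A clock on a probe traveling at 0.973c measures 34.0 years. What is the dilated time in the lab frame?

Proper time Δt₀ = 34.0 years
γ = 1/√(1 - 0.973²) = 4.333
Δt = γΔt₀ = 4.333 × 34.0 = 147.3 years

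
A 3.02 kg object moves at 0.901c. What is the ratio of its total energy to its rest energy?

E = γmc², E₀ = mc²
E/E₀ = γ = 1/√(1 - 0.901²) = 2.305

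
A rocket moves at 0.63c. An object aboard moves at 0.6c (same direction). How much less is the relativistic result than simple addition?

Classical: u' + v = 0.6 + 0.63 = 1.23c
Relativistic: u = (0.6 + 0.63)/(1 + 0.378) = 1.23/1.378 = 0.8926c
Difference: 1.23 - 0.8926 = 0.3374c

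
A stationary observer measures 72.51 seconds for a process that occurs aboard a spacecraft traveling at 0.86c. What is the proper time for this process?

Dilated time Δt = 72.51 seconds
γ = 1/√(1 - 0.86²) = 1.9597
Δt₀ = Δt/γ = 72.51/1.9597 = 37.00 seconds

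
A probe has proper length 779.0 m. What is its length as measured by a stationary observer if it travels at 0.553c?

Proper length L₀ = 779.0 m
γ = 1/√(1 - 0.553²) = 1.20022
L = L₀/γ = 779.0/1.20022 = 649.0 m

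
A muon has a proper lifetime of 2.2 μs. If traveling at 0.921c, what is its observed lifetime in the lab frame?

Proper lifetime τ₀ = 2.2 μs
γ = 1/√(1 - 0.921²) = 2.567
τ = γτ₀ = 2.567 × 2.2 μs = 5.647 μs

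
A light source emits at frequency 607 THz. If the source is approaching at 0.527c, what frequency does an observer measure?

β = v/c = 0.527
(1+β)/(1-β) = 1.527/0.473 = 3.228
Doppler factor = √(3.228) = 1.797
f_obs = 607 × 1.797 = 1091 THz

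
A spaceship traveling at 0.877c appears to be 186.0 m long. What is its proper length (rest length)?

Contracted length L = 186.0 m
γ = 1/√(1 - 0.877²) = 2.081
L₀ = γL = 2.081 × 186.0 = 387.1 m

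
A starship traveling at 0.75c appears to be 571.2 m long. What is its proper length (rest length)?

Contracted length L = 571.2 m
γ = 1/√(1 - 0.75²) = 1.5119
L₀ = γL = 1.5119 × 571.2 = 863.6 m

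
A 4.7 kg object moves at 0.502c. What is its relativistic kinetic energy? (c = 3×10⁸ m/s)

γ = 1/√(1 - 0.502²) = 1.15625
γ - 1 = 0.15625
KE = (γ-1)mc² = 0.15625 × 4.7 × (3×10⁸)² = 6.609×10¹⁶ J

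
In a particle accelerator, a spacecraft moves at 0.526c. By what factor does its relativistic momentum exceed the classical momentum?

p_rel = γmv, p_class = mv
Ratio = γ = 1/√(1 - 0.526²)
= 1/√(0.723324) = 1.176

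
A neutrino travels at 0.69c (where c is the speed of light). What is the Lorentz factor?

v/c = 0.69, so (v/c)² = 0.4761
1 - (v/c)² = 0.5239
γ = 1/√(0.5239) = 1.382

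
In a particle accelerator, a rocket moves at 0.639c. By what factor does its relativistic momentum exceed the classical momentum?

p_rel = γmv, p_class = mv
Ratio = γ = 1/√(1 - 0.639²)
= 1/√(0.591679) = 1.300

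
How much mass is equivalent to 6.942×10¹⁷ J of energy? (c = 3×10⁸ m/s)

From E = mc², we get m = E/c²
c² = (3×10⁸)² = 9×10¹⁶ m²/s²
m = 6.942×10¹⁷ / 9×10¹⁶ = 7.713 kg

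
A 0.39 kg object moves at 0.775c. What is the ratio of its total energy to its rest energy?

E = γmc², E₀ = mc²
E/E₀ = γ = 1/√(1 - 0.775²) = 1.582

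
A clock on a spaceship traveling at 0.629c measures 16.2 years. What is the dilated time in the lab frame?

Proper time Δt₀ = 16.2 years
γ = 1/√(1 - 0.629²) = 1.2863
Δt = γΔt₀ = 1.2863 × 16.2 = 20.84 years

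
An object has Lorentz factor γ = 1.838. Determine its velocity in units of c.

From γ = 1/√(1 - v²/c²):
1/γ² = 1/1.838² = 0.2960
v²/c² = 1 - 0.2960 = 0.7040
v/c = √(0.7040) = 0.8390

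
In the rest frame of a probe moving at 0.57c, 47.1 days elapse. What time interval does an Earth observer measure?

Proper time Δt₀ = 47.1 days
γ = 1/√(1 - 0.57²) = 1.217
Δt = γΔt₀ = 1.217 × 47.1 = 57.32 days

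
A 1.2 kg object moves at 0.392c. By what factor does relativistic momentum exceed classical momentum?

p_rel = γmv, p_class = mv
Ratio = γ = 1/√(1 - 0.392²) = 1.087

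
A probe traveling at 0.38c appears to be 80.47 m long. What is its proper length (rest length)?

Contracted length L = 80.47 m
γ = 1/√(1 - 0.38²) = 1.0811
L₀ = γL = 1.0811 × 80.47 = 87.00 m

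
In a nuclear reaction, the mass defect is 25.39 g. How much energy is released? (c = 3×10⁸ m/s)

Convert mass defect: Δm = 25.39 g = 0.02539 kg
E = Δm·c² = 0.02539 × (3×10⁸)²
= 0.02539 × 9×10¹⁶ = 2.285×10¹⁵ J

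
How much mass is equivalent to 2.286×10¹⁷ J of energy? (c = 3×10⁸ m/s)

From E = mc², we get m = E/c²
c² = (3×10⁸)² = 9×10¹⁶ m²/s²
m = 2.286×10¹⁷ / 9×10¹⁶ = 2.540 kg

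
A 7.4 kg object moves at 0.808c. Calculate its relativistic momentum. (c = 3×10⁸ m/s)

γ = 1/√(1 - 0.808²) = 1.697
v = 0.808 × 3×10⁸ = 2.424×10⁸ m/s
p = γmv = 1.697 × 7.4 × 2.424×10⁸ = 3.044×10⁹ kg·m/s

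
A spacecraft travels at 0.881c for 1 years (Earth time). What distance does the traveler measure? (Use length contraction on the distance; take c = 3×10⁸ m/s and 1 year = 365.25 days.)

Earth distance: d = v × t = 0.881c × 1 yr = 8.341×10¹⁵ m
γ = 2.114
d' = d/γ = 8.341×10¹⁵/2.114 = 3.946×10¹⁵ m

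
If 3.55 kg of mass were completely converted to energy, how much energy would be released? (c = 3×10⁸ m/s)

Using E = mc²:
c² = (3×10⁸)² = 9×10¹⁶ m²/s²
E = 3.55 × 9×10¹⁶ = 3.195×10¹⁷ J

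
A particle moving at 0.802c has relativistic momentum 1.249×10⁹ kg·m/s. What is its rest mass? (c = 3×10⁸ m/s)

γ = 1/√(1 - 0.802²) = 1.674
v = 0.802 × 3×10⁸ = 2.406×10⁸ m/s
m = p/(γv) = 1.249×10⁹/(1.674 × 2.406×10⁸) = 3.101 kg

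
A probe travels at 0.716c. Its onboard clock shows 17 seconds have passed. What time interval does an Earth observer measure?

Proper time Δt₀ = 17 seconds
γ = 1/√(1 - 0.716²) = 1.4325
Δt = γΔt₀ = 1.4325 × 17 = 24.35 seconds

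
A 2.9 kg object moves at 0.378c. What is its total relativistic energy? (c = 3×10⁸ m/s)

γ = 1/√(1 - 0.378²) = 1.080
mc² = 2.9 × (3×10⁸)² = 2.610×10¹⁷ J
E = γmc² = 1.080 × 2.610×10¹⁷ = 2.819×10¹⁷ J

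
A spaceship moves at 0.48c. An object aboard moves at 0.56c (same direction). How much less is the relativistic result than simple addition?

Classical: u' + v = 0.56 + 0.48 = 1.04c
Relativistic: u = (0.56 + 0.48)/(1 + 0.2688) = 1.04/1.2688 = 0.8197c
Difference: 1.04 - 0.8197 = 0.2203c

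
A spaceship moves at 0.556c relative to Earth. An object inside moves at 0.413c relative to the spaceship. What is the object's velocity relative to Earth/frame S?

u = (u' + v)/(1 + u'v/c²)
Numerator: 0.413 + 0.556 = 0.969
Denominator: 1 + 0.229628 = 1.229628
u = 0.969/1.229628 = 0.7880c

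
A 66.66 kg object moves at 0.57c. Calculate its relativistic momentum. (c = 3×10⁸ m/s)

γ = 1/√(1 - 0.57²) = 1.217
v = 0.57 × 3×10⁸ = 1.710×10⁸ m/s
p = γmv = 1.217 × 66.66 × 1.710×10⁸ = 1.387×10¹⁰ kg·m/s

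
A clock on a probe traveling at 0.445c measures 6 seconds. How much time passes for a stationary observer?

Proper time Δt₀ = 6 seconds
γ = 1/√(1 - 0.445²) = 1.1167
Δt = γΔt₀ = 1.1167 × 6 = 6.700 seconds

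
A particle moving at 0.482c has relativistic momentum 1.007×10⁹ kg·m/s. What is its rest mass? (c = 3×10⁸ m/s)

γ = 1/√(1 - 0.482²) = 1.1413
v = 0.482 × 3×10⁸ = 1.446×10⁸ m/s
m = p/(γv) = 1.007×10⁹/(1.1413 × 1.446×10⁸) = 6.102 kg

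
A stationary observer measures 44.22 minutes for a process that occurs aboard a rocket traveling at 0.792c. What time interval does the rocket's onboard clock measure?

Dilated time Δt = 44.22 minutes
γ = 1/√(1 - 0.792²) = 1.638
Δt₀ = Δt/γ = 44.22/1.638 = 27.00 minutes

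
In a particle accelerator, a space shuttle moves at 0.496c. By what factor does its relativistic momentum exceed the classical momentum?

p_rel = γmv, p_class = mv
Ratio = γ = 1/√(1 - 0.496²)
= 1/√(0.753984) = 1.152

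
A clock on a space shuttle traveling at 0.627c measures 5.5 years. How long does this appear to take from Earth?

Proper time Δt₀ = 5.5 years
γ = 1/√(1 - 0.627²) = 1.2837
Δt = γΔt₀ = 1.2837 × 5.5 = 7.060 years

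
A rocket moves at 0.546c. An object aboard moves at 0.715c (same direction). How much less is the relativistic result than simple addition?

Classical: u' + v = 0.715 + 0.546 = 1.261c
Relativistic: u = (0.715 + 0.546)/(1 + 0.39039) = 1.261/1.39039 = 0.9069c
Difference: 1.261 - 0.9069 = 0.3541c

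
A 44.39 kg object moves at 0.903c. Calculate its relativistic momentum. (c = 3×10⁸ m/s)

γ = 1/√(1 - 0.903²) = 2.328
v = 0.903 × 3×10⁸ = 2.709×10⁸ m/s
p = γmv = 2.328 × 44.39 × 2.709×10⁸ = 2.799×10¹⁰ kg·m/s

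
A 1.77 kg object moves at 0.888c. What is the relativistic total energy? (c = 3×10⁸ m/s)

γ = 1/√(1 - 0.888²) = 2.1747
mc² = 1.77 × (3×10⁸)² = 1.593×10¹⁷ J
E = γmc² = 2.1747 × 1.593×10¹⁷ = 3.464×10¹⁷ J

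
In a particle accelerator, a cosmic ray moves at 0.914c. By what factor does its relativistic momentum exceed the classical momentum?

p_rel = γmv, p_class = mv
Ratio = γ = 1/√(1 - 0.914²)
= 1/√(0.164604) = 2.465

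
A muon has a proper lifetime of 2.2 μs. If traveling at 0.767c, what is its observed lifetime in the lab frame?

Proper lifetime τ₀ = 2.2 μs
γ = 1/√(1 - 0.767²) = 1.5585
τ = γτ₀ = 1.5585 × 2.2 μs = 3.429 μs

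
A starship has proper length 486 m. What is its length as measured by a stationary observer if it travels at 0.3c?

Proper length L₀ = 486 m
γ = 1/√(1 - 0.3²) = 1.0483
L = L₀/γ = 486/1.0483 = 463.6 m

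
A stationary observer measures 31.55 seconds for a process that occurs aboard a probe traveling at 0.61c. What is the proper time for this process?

Dilated time Δt = 31.55 seconds
γ = 1/√(1 - 0.61²) = 1.262
Δt₀ = Δt/γ = 31.55/1.262 = 25.00 seconds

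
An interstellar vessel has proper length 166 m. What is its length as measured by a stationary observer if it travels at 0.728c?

Proper length L₀ = 166 m
γ = 1/√(1 - 0.728²) = 1.459
L = L₀/γ = 166/1.459 = 113.8 m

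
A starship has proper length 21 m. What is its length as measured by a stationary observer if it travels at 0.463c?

Proper length L₀ = 21 m
γ = 1/√(1 - 0.463²) = 1.1282
L = L₀/γ = 21/1.1282 = 18.61 m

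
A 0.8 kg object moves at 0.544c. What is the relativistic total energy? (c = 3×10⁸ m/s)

γ = 1/√(1 - 0.544²) = 1.1918
mc² = 0.8 × (3×10⁸)² = 7.200×10¹⁶ J
E = γmc² = 1.1918 × 7.200×10¹⁶ = 8.581×10¹⁶ J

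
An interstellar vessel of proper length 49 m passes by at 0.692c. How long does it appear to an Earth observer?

Proper length L₀ = 49 m
γ = 1/√(1 - 0.692²) = 1.3852
L = L₀/γ = 49/1.3852 = 35.37 m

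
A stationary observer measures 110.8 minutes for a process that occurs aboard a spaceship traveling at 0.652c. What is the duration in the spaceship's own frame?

Dilated time Δt = 110.8 minutes
γ = 1/√(1 - 0.652²) = 1.3189
Δt₀ = Δt/γ = 110.8/1.3189 = 84.01 minutes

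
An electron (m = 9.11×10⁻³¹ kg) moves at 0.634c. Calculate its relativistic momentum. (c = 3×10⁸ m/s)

γ = 1/√(1 - 0.634²) = 1.2931
v = 0.634 × 3×10⁸ = 1.902×10⁸ m/s
p = γmv = 1.2931 × 9.11×10⁻³¹ × 1.902×10⁸ = 2.241×10⁻²² kg·m/s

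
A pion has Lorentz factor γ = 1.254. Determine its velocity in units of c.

From γ = 1/√(1 - v²/c²):
1/γ² = 1/1.254² = 0.6359
v²/c² = 1 - 0.6359 = 0.3641
v/c = √(0.3641) = 0.6034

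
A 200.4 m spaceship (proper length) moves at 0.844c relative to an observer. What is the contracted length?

Proper length L₀ = 200.4 m
γ = 1/√(1 - 0.844²) = 1.864
L = L₀/γ = 200.4/1.864 = 107.5 m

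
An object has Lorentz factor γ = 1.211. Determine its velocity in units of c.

From γ = 1/√(1 - v²/c²):
1/γ² = 1/1.211² = 0.6819
v²/c² = 1 - 0.6819 = 0.3181
v/c = √(0.3181) = 0.5640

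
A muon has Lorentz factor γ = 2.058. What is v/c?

From γ = 1/√(1 - v²/c²):
1/γ² = 1/2.058² = 0.2361
v²/c² = 1 - 0.2361 = 0.7639
v/c = √(0.7639) = 0.8740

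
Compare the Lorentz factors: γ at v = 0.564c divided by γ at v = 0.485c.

γ₁ = 1/√(1 - 0.564²) = 1.211
γ₂ = 1/√(1 - 0.485²) = 1.143
γ₁/γ₂ = 1.211/1.143 = 1.059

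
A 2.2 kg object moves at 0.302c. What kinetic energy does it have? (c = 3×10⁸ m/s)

γ = 1/√(1 - 0.302²) = 1.04898
γ - 1 = 0.04898
KE = (γ-1)mc² = 0.04898 × 2.2 × (3×10⁸)² = 9.698×10¹⁵ J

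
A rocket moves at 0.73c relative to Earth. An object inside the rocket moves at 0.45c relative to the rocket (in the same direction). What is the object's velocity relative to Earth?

u = (u' + v)/(1 + u'v/c²)
Numerator: 0.45 + 0.73 = 1.18
Denominator: 1 + 0.3285 = 1.3285
u = 1.18/1.3285 = 0.8882c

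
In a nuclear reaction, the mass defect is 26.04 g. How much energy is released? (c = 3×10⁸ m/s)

Convert mass defect: Δm = 26.04 g = 0.02604 kg
E = Δm·c² = 0.02604 × (3×10⁸)²
= 0.02604 × 9×10¹⁶ = 2.344×10¹⁵ J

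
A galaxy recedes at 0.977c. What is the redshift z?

β = 0.977
(1+β)/(1-β) = 1.977/0.023 = 85.96
√(85.96) = 9.271
z = 9.271 - 1 = 8.271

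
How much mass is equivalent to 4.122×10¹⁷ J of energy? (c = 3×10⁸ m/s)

From E = mc², we get m = E/c²
c² = (3×10⁸)² = 9×10¹⁶ m²/s²
m = 4.122×10¹⁷ / 9×10¹⁶ = 4.580 kg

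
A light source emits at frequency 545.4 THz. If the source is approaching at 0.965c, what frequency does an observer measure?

β = v/c = 0.965
(1+β)/(1-β) = 1.965/0.035 = 56.14
Doppler factor = √(56.14) = 7.493
f_obs = 545.4 × 7.493 = 4087 THz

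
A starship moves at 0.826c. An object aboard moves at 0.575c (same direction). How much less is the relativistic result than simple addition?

Classical: u' + v = 0.575 + 0.826 = 1.401c
Relativistic: u = (0.575 + 0.826)/(1 + 0.47495) = 1.401/1.47495 = 0.9499c
Difference: 1.401 - 0.9499 = 0.4511c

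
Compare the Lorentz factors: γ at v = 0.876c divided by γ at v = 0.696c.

γ₁ = 1/√(1 - 0.876²) = 2.0734
γ₂ = 1/√(1 - 0.696²) = 1.3927
γ₁/γ₂ = 2.0734/1.3927 = 1.489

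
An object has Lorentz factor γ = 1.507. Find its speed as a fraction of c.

From γ = 1/√(1 - v²/c²):
1/γ² = 1/1.507² = 0.4403
v²/c² = 1 - 0.4403 = 0.5597
v/c = √(0.5597) = 0.7481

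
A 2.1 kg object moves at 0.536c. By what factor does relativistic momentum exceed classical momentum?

p_rel = γmv, p_class = mv
Ratio = γ = 1/√(1 - 0.536²) = 1.185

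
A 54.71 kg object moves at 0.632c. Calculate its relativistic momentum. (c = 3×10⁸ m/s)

γ = 1/√(1 - 0.632²) = 1.2904
v = 0.632 × 3×10⁸ = 1.896×10⁸ m/s
p = γmv = 1.2904 × 54.71 × 1.896×10⁸ = 1.339×10¹⁰ kg·m/s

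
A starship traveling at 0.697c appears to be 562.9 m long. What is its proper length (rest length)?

Contracted length L = 562.9 m
γ = 1/√(1 - 0.697²) = 1.3946
L₀ = γL = 1.3946 × 562.9 = 785.0 m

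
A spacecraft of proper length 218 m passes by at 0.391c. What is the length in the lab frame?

Proper length L₀ = 218 m
γ = 1/√(1 - 0.391²) = 1.0865
L = L₀/γ = 218/1.0865 = 200.6 m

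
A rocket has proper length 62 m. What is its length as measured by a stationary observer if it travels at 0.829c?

Proper length L₀ = 62 m
γ = 1/√(1 - 0.829²) = 1.7881
L = L₀/γ = 62/1.7881 = 34.67 m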